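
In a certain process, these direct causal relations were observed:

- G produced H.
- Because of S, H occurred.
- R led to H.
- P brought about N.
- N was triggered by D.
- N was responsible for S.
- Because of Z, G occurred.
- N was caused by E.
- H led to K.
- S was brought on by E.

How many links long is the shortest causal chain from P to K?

4

Shortest chain: P → N → S → H → K.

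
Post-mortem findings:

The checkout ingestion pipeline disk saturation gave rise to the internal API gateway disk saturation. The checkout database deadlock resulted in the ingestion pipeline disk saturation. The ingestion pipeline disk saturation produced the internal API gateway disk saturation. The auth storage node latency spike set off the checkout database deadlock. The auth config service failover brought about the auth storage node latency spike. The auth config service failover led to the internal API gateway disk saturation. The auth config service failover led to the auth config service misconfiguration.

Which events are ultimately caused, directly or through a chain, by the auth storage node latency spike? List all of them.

Direct effects: the checkout database deadlock.
2 steps out: the ingestion pipeline disk saturation.
3 steps out: the internal API gateway disk saturation.
Not reachable from it: the auth config service failover, the auth config service misconfiguration, the checkout ingestion pipeline disk saturation.

the checkout database deadlock, the ingestion pipeline disk saturation, the internal API gateway disk saturation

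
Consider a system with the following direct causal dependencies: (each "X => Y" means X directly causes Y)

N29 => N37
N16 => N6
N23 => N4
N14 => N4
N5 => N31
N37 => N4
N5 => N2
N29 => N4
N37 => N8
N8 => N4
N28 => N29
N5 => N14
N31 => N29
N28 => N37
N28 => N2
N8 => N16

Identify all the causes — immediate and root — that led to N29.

N28, N31, N5

Immediate causes of N29: N31, N28.
Further upstream: N5.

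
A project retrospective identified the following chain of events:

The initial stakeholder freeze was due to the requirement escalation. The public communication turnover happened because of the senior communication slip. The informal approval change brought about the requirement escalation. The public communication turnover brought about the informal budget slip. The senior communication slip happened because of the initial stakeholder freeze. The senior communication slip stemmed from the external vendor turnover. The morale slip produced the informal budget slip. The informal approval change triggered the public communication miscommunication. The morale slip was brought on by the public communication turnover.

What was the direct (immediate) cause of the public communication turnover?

the senior communication slip

Upstream contributors include the informal approval change, the external vendor turnover, the requirement escalation, the initial stakeholder freeze, but only the senior communication slip feeds directly into the public communication turnover.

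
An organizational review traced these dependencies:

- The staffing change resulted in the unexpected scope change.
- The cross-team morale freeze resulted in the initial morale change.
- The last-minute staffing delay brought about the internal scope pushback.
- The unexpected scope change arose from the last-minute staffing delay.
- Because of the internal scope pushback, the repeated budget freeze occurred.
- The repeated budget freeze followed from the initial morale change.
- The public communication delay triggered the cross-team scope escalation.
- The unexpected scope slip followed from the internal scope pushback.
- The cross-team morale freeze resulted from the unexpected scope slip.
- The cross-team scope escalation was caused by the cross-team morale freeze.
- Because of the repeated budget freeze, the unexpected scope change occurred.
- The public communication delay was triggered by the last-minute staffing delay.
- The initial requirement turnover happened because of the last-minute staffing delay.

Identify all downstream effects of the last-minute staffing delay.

the cross-team morale freeze, the cross-team scope escalation, the initial morale change, the initial requirement turnover, the internal scope pushback, the public communication delay, the repeated budget freeze, the unexpected scope change, the unexpected scope slip

Direct effects: the public communication delay, the initial requirement turnover, the internal scope pushback, the unexpected scope change.
2 steps out: the unexpected scope slip, the repeated budget freeze, the cross-team scope escalation.
3 steps out: the cross-team morale freeze.
4 steps out: the initial morale change.
Not reachable from it: the staffing change.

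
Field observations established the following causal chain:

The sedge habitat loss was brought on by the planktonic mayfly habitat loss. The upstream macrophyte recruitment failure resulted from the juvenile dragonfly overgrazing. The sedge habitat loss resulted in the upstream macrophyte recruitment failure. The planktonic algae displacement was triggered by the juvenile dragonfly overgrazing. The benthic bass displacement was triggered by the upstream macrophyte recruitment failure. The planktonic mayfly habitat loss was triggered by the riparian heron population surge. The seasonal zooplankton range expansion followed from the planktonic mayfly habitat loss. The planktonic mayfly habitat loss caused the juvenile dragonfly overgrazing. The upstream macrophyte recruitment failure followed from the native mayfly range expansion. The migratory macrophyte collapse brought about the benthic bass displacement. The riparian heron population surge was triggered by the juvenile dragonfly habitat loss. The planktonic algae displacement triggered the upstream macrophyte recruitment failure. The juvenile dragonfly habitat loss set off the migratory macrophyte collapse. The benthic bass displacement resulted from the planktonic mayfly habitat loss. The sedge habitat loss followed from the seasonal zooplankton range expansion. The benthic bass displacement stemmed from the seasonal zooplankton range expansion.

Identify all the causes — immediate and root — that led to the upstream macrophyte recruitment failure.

Immediate causes of the upstream macrophyte recruitment failure: the juvenile dragonfly overgrazing, the planktonic algae displacement, the sedge habitat loss, the native mayfly range expansion.
Further upstream: the juvenile dragonfly habitat loss, the riparian heron population surge, the planktonic mayfly habitat loss, the seasonal zooplankton range expansion.

the juvenile dragonfly habitat loss, the juvenile dragonfly overgrazing, the native mayfly range expansion, the planktonic algae displacement, the planktonic mayfly habitat loss, the riparian heron population surge, the seasonal zooplankton range expansion, the sedge habitat loss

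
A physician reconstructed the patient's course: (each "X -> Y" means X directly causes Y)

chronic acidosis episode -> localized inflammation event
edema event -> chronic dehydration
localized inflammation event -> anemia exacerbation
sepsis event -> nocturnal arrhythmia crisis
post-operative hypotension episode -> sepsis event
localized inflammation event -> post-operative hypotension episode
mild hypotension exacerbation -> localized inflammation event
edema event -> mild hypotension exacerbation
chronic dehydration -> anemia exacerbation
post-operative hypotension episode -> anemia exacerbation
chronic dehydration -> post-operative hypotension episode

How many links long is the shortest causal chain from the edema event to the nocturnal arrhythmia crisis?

Shortest chain: the edema event → the chronic dehydration → the post-operative hypotension episode → the sepsis event → the nocturnal arrhythmia crisis.

4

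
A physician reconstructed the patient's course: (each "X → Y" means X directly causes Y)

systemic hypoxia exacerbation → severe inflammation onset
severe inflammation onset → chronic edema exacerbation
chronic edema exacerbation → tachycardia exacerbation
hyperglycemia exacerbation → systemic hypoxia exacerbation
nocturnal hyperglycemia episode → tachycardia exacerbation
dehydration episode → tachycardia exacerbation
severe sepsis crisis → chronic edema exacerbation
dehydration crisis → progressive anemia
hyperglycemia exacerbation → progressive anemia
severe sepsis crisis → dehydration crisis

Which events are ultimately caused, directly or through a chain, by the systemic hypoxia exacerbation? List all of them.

the chronic edema exacerbation, the severe inflammation onset, the tachycardia exacerbation

Direct effects: the severe inflammation onset.
2 steps out: the chronic edema exacerbation.
3 steps out: the tachycardia exacerbation.
Not reachable from it: the hyperglycemia exacerbation, the severe sepsis crisis, the dehydration episode, the dehydration crisis, the progressive anemia, the nocturnal hyperglycemia episode.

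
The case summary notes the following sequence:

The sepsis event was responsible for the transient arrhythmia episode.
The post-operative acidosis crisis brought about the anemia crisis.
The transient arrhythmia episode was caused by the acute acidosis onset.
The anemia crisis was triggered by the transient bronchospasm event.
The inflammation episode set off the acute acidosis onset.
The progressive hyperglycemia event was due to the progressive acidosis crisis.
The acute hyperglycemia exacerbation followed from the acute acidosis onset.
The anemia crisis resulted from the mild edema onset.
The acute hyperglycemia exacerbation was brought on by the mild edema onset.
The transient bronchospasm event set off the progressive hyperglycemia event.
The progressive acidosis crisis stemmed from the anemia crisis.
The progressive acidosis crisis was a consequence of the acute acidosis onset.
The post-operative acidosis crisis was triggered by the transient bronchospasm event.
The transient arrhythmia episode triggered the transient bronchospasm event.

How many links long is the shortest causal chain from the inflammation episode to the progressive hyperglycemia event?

Shortest chain: the inflammation episode → the acute acidosis onset → the progressive acidosis crisis → the progressive hyperglycemia event.

3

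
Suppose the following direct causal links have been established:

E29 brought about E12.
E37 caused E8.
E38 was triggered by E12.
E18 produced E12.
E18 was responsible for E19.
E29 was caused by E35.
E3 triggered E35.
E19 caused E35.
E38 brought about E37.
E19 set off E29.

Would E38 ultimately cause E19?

E38 leads to E37, E8; E19 is not among them.

No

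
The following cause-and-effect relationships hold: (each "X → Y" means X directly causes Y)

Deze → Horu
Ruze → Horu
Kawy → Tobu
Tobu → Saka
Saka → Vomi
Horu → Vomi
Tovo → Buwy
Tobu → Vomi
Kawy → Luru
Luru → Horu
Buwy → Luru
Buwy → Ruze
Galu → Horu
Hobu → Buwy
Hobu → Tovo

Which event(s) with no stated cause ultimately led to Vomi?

Deze, Galu, Hobu, Kawy

Tracing upstream from Vomi: Vomi ← Horu ← Luru ← Buwy ← Hobu.
A separate upstream branch: Vomi ← Tobu ← Kawy.
A separate upstream branch: Vomi ← Horu ← Deze.
A separate upstream branch: Vomi ← Horu ← Galu.
Each of those chain origins has no stated cause.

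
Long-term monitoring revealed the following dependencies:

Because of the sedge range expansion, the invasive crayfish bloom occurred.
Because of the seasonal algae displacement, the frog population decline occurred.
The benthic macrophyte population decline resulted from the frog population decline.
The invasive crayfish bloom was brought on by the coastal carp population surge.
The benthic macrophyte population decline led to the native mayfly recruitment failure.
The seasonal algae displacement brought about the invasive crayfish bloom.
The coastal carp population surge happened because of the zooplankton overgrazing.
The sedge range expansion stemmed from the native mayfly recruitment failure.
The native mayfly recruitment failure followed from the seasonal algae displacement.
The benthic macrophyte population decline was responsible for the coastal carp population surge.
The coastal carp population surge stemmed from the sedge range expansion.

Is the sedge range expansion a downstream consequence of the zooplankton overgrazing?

No

The zooplankton overgrazing leads to the coastal carp population surge, the invasive crayfish bloom; the sedge range expansion is not among them.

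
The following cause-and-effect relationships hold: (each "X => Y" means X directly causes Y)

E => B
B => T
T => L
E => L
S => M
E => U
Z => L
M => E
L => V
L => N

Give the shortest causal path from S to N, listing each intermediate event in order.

S → M
M → E
E → L
L → N
Length: 4 steps.

S → M → E → L → N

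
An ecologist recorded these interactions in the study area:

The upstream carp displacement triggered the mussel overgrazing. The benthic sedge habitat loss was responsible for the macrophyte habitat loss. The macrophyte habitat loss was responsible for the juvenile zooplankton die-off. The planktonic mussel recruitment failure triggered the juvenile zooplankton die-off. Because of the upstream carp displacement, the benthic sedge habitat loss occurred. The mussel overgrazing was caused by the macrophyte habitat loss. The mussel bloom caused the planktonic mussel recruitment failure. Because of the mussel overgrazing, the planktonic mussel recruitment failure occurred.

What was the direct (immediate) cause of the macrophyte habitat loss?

the benthic sedge habitat loss

Upstream contributors include the upstream carp displacement, but only the benthic sedge habitat loss feeds directly into the macrophyte habitat loss.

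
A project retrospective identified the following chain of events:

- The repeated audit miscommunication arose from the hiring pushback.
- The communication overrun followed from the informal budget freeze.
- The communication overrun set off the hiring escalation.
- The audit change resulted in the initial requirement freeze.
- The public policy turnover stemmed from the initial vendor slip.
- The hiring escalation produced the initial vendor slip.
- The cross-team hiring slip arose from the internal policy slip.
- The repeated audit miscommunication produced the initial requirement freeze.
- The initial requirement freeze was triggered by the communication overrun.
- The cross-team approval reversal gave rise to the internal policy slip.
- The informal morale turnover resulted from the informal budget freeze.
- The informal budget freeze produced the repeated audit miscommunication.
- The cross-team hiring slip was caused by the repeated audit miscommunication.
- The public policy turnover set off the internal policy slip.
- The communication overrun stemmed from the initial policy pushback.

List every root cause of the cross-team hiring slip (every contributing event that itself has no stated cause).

Tracing upstream from the cross-team hiring slip: the cross-team hiring slip ← the internal policy slip ← the public policy turnover ← the initial vendor slip ← the hiring escalation ← the communication overrun ← the initial policy pushback.
A separate upstream branch: the cross-team hiring slip ← the repeated audit miscommunication ← the informal budget freeze.
A separate upstream branch: the cross-team hiring slip ← the repeated audit miscommunication ← the hiring pushback.
A separate upstream branch: the cross-team hiring slip ← the internal policy slip ← the cross-team approval reversal.
Each of those chain origins has no stated cause.

the cross-team approval reversal, the hiring pushback, the informal budget freeze, the initial policy pushback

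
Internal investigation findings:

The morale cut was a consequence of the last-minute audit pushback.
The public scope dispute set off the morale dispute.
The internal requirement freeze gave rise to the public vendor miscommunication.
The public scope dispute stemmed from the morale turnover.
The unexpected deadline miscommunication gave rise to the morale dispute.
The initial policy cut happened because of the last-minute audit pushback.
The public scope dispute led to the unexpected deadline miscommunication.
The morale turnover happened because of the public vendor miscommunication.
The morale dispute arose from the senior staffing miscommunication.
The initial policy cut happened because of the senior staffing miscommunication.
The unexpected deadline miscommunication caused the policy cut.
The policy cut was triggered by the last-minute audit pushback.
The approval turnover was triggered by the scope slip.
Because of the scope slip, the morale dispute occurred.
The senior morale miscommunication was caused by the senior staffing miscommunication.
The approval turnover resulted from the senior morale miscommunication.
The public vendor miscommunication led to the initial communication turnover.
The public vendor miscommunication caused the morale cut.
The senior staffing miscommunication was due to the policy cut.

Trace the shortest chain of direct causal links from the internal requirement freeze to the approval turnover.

the internal requirement freeze → the public vendor miscommunication → the morale turnover → the public scope dispute → the unexpected deadline miscommunication → the policy cut → the senior staffing miscommunication → the senior morale miscommunication → the approval turnover

the internal requirement freeze → the public vendor miscommunication
the public vendor miscommunication → the morale turnover
the morale turnover → the public scope dispute
the public scope dispute → the unexpected deadline miscommunication
the unexpected deadline miscommunication → the policy cut
the policy cut → the senior staffing miscommunication
the senior staffing miscommunication → the senior morale miscommunication
the senior morale miscommunication → the approval turnover
Length: 8 steps.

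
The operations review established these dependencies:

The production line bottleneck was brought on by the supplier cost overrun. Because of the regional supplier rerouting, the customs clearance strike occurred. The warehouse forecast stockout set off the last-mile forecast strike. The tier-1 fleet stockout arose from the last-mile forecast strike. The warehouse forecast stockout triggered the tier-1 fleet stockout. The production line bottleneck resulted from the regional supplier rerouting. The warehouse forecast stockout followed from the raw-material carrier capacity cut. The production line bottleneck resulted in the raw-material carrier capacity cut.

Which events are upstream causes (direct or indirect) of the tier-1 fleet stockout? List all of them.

the last-mile forecast strike, the production line bottleneck, the raw-material carrier capacity cut, the regional supplier rerouting, the supplier cost overrun, the warehouse forecast stockout

Immediate causes of the tier-1 fleet stockout: the warehouse forecast stockout, the last-mile forecast strike.
Further upstream: the regional supplier rerouting, the supplier cost overrun, the production line bottleneck, the raw-material carrier capacity cut.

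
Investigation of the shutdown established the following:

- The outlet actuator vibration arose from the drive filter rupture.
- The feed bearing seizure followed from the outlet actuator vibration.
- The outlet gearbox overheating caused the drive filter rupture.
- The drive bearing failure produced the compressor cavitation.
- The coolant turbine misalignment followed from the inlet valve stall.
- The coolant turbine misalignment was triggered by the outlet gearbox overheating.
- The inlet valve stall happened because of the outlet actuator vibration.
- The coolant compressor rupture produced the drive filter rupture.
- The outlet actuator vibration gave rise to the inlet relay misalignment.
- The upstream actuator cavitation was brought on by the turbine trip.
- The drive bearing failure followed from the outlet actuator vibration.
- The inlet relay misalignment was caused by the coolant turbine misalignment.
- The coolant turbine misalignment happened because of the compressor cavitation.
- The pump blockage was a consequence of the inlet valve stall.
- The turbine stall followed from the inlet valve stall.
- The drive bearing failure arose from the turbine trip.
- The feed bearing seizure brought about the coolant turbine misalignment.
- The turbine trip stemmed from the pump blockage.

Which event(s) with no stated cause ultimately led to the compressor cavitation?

Tracing upstream from the compressor cavitation: the compressor cavitation ← the drive bearing failure ← the outlet actuator vibration ← the drive filter rupture ← the outlet gearbox overheating.
A separate upstream branch: the compressor cavitation ← the drive bearing failure ← the outlet actuator vibration ← the drive filter rupture ← the coolant compressor rupture.
Each of those chain origins has no stated cause.

the coolant compressor rupture, the outlet gearbox overheating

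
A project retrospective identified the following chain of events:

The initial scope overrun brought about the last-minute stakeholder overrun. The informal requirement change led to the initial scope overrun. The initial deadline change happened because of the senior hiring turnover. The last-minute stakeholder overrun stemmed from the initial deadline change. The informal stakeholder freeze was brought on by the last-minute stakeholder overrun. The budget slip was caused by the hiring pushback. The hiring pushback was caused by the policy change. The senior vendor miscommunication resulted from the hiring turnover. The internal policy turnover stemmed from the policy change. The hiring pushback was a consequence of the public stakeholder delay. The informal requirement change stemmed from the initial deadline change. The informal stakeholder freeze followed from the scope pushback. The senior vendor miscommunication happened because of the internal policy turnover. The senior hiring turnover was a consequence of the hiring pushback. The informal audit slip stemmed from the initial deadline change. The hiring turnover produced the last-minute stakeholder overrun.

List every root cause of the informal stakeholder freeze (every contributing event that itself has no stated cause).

Tracing upstream from the informal stakeholder freeze: the informal stakeholder freeze ← the last-minute stakeholder overrun ← the initial deadline change ← the senior hiring turnover ← the hiring pushback ← the policy change.
A separate upstream branch: the informal stakeholder freeze ← the last-minute stakeholder overrun ← the initial deadline change ← the senior hiring turnover ← the hiring pushback ← the public stakeholder delay.
A separate upstream branch: the informal stakeholder freeze ← the last-minute stakeholder overrun ← the hiring turnover.
A separate upstream branch: the informal stakeholder freeze ← the scope pushback.
Each of those chain origins has no stated cause.

the hiring turnover, the policy change, the public stakeholder delay, the scope pushback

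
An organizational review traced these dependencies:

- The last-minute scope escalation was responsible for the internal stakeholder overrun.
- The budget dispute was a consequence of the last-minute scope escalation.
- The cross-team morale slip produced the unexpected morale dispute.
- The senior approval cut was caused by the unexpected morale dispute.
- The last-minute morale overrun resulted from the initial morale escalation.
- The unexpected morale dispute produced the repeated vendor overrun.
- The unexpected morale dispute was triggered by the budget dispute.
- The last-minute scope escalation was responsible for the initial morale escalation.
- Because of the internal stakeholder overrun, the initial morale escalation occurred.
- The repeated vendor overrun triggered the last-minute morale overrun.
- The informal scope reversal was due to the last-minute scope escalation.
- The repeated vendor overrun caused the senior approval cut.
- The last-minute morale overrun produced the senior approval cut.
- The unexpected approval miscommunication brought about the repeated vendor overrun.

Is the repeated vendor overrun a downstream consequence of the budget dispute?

Yes

There is a causal chain: the budget dispute → the unexpected morale dispute → the repeated vendor overrun.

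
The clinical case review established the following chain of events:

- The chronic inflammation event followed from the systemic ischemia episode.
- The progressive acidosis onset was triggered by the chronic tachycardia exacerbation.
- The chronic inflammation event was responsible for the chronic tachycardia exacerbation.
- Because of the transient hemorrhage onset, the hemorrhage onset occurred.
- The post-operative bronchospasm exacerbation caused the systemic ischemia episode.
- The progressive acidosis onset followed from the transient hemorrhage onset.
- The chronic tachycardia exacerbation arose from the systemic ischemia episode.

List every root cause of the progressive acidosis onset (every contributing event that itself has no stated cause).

Tracing upstream from the progressive acidosis onset: the progressive acidosis onset ← the chronic tachycardia exacerbation ← the systemic ischemia episode ← the post-operative bronchospasm exacerbation.
A separate upstream branch: the progressive acidosis onset ← the transient hemorrhage onset.
Each of those chain origins has no stated cause.

the post-operative bronchospasm exacerbation, the transient hemorrhage onset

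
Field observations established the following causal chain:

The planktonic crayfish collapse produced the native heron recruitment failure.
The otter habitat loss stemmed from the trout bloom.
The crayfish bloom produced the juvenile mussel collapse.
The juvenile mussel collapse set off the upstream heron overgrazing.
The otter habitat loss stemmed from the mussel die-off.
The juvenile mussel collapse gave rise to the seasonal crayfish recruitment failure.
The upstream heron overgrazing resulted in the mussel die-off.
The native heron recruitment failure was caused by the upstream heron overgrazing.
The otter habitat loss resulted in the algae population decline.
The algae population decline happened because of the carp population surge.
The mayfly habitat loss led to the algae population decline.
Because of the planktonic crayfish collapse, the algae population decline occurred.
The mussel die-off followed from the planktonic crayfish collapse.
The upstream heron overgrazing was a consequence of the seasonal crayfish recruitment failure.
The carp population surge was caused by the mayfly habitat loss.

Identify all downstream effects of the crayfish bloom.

the algae population decline, the juvenile mussel collapse, the mussel die-off, the native heron recruitment failure, the otter habitat loss, the seasonal crayfish recruitment failure, the upstream heron overgrazing

Direct effects: the juvenile mussel collapse.
2 steps out: the seasonal crayfish recruitment failure, the upstream heron overgrazing.
3 steps out: the mussel die-off, the native heron recruitment failure.
4 steps out: the otter habitat loss.
5 steps out: the algae population decline.
Not reachable from it: the planktonic crayfish collapse, the trout bloom, the mayfly habitat loss, the carp population surge.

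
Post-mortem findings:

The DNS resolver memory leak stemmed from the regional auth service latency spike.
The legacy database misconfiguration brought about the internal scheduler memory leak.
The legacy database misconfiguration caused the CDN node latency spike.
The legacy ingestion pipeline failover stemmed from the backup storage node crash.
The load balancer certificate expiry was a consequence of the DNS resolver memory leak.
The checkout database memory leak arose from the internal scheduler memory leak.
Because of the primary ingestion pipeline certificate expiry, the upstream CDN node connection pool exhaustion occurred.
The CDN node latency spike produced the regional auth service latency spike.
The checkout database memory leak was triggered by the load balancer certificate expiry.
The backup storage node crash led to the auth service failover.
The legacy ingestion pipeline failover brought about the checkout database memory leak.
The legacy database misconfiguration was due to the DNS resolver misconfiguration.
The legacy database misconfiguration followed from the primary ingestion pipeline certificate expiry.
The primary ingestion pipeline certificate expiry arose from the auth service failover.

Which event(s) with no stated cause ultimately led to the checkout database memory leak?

the DNS resolver misconfiguration, the backup storage node crash

Tracing upstream from the checkout database memory leak: the checkout database memory leak ← the legacy ingestion pipeline failover ← the backup storage node crash.
A separate upstream branch: the checkout database memory leak ← the internal scheduler memory leak ← the legacy database misconfiguration ← the DNS resolver misconfiguration.
Each of those chain origins has no stated cause.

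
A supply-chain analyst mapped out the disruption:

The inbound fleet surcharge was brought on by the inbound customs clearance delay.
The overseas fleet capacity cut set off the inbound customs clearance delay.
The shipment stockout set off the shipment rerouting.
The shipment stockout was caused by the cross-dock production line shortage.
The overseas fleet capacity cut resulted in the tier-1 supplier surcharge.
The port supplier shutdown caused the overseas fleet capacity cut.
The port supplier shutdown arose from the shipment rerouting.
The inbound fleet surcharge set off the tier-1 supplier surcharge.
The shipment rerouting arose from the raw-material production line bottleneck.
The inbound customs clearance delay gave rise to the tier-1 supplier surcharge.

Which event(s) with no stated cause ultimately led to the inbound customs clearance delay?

the cross-dock production line shortage, the raw-material production line bottleneck

Tracing upstream from the inbound customs clearance delay: the inbound customs clearance delay ← the overseas fleet capacity cut ← the port supplier shutdown ← the shipment rerouting ← the shipment stockout ← the cross-dock production line shortage.
A separate upstream branch: the inbound customs clearance delay ← the overseas fleet capacity cut ← the port supplier shutdown ← the shipment rerouting ← the raw-material production line bottleneck.
Each of those chain origins has no stated cause.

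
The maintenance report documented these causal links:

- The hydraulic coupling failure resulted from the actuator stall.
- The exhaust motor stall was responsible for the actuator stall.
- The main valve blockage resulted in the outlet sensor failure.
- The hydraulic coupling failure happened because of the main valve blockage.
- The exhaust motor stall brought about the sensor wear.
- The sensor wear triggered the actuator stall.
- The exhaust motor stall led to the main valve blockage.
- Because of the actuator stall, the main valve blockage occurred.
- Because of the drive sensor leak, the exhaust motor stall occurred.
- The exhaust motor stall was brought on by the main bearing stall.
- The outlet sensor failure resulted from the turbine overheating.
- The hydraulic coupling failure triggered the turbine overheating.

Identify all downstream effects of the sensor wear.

the actuator stall, the hydraulic coupling failure, the main valve blockage, the outlet sensor failure, the turbine overheating

Direct effects: the actuator stall.
2 steps out: the main valve blockage, the hydraulic coupling failure.
3 steps out: the turbine overheating, the outlet sensor failure.
Not reachable from it: the drive sensor leak, the exhaust motor stall, the main bearing stall.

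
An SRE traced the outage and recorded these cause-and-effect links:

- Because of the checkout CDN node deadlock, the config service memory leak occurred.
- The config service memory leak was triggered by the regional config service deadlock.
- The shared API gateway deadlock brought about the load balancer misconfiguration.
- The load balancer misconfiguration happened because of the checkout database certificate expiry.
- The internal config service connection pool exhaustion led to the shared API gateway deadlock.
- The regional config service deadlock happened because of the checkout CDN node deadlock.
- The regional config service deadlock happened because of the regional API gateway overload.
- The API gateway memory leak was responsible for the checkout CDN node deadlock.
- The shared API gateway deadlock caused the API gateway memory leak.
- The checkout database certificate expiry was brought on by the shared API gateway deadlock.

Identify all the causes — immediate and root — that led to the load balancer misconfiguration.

the checkout database certificate expiry, the internal config service connection pool exhaustion, the shared API gateway deadlock

Immediate causes of the load balancer misconfiguration: the shared API gateway deadlock, the checkout database certificate expiry.
Further upstream: the internal config service connection pool exhaustion.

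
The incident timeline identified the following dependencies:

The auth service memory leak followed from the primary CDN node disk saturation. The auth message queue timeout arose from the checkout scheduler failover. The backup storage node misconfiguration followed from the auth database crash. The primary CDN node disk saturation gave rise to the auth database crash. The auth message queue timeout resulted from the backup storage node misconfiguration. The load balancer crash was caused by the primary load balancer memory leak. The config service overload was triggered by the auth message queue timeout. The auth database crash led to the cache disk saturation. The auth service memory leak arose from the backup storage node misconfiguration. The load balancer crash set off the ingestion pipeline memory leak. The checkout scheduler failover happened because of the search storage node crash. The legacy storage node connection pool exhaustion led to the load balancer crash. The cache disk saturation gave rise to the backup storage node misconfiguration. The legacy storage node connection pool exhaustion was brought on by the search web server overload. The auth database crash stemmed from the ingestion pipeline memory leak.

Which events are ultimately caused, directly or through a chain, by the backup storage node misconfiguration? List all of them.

the auth message queue timeout, the auth service memory leak, the config service overload

Direct effects: the auth message queue timeout, the auth service memory leak.
2 steps out: the config service overload.
Not reachable from it: the primary CDN node disk saturation, the search web server overload, the primary load balancer memory leak, the search storage node crash, the legacy storage node connection pool exhaustion, the load balancer crash, the ingestion pipeline memory leak, the auth database crash, the checkout scheduler failover, the cache disk saturation.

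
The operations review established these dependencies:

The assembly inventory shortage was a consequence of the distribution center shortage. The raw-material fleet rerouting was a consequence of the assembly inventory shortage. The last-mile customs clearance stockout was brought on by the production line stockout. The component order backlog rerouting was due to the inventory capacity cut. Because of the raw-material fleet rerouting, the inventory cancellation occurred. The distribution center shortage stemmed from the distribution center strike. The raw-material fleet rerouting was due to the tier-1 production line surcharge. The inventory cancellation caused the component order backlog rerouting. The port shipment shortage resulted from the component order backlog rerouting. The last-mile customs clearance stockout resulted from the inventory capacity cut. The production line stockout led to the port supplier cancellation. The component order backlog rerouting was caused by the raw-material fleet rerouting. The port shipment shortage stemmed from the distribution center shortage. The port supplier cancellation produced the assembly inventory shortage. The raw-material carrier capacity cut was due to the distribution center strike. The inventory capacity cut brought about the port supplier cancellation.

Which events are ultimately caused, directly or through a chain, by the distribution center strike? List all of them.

the assembly inventory shortage, the component order backlog rerouting, the distribution center shortage, the inventory cancellation, the port shipment shortage, the raw-material carrier capacity cut, the raw-material fleet rerouting

Direct effects: the distribution center shortage, the raw-material carrier capacity cut.
2 steps out: the assembly inventory shortage, the port shipment shortage.
3 steps out: the raw-material fleet rerouting.
4 steps out: the inventory cancellation, the component order backlog rerouting.
Not reachable from it: the inventory capacity cut, the production line stockout, the port supplier cancellation, the tier-1 production line surcharge, the last-mile customs clearance stockout.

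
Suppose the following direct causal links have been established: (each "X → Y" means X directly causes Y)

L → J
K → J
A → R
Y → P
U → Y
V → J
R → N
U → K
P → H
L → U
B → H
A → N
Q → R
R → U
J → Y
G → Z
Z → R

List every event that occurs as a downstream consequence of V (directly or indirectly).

Direct effects: J.
2 steps out: Y.
3 steps out: P.
4 steps out: H.
Not reachable from it: G, Q, A, Z, R, L, N, U, K, B.

H, J, P, Y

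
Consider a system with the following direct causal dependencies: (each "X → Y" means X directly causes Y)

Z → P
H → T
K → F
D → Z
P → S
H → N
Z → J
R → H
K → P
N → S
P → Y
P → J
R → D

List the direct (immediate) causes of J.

Upstream contributors include R, K, D, but only P, Z feed directly into J.

P, Z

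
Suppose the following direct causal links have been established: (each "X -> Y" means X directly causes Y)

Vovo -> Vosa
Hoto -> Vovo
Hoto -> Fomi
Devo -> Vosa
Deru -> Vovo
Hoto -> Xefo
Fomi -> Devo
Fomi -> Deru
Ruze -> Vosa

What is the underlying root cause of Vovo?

Tracing upstream from Vovo: Vovo ← Hoto.
Hoto has no stated cause, so it is the root.

Hoto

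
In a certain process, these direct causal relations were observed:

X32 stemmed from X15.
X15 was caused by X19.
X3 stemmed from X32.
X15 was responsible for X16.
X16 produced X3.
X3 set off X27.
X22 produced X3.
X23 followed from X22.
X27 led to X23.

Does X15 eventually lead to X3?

There is a causal chain: X15 → X32 → X3.

Yes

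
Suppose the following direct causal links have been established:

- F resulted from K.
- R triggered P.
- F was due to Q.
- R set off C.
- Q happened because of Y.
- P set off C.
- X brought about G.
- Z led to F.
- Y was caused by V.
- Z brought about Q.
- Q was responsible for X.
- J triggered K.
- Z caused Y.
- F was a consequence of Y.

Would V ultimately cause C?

No

V leads to Y, Q, F, X, G; C is not among them.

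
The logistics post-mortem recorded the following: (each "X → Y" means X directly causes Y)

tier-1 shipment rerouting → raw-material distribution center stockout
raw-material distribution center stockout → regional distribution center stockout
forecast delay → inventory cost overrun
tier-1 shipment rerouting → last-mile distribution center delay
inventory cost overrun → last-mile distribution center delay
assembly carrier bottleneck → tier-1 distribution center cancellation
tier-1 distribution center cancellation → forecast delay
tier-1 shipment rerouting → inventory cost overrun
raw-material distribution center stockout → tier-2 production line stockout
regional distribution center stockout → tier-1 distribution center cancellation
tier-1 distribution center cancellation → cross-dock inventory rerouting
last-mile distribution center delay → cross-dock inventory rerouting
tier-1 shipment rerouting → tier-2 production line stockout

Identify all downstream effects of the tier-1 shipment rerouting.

the cross-dock inventory rerouting, the forecast delay, the inventory cost overrun, the last-mile distribution center delay, the raw-material distribution center stockout, the regional distribution center stockout, the tier-1 distribution center cancellation, the tier-2 production line stockout

Direct effects: the raw-material distribution center stockout, the tier-2 production line stockout, the inventory cost overrun, the last-mile distribution center delay.
2 steps out: the regional distribution center stockout, the cross-dock inventory rerouting.
3 steps out: the tier-1 distribution center cancellation.
4 steps out: the forecast delay.
Not reachable from it: the assembly carrier bottleneck.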